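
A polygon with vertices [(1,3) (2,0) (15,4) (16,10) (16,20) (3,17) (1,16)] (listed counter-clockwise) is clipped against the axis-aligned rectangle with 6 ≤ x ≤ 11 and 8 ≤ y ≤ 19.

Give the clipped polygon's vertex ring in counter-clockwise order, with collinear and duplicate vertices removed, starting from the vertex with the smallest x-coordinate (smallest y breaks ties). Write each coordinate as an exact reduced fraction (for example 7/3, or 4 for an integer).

1. After x ≥ 6: [(6,16/13) (15,4) (16,10) (16,20) (6,230/13)]
2. After x ≤ 11: [(6,16/13) (11,36/13) (11,245/13) (6,230/13)]
3. After y ≥ 8: [(6,8) (11,8) (11,245/13) (6,230/13)]
4. After y ≤ 19: [(6,8) (11,8) (11,245/13) (6,230/13)]
5. Canonical ring: [(6,8) (11,8) (11,245/13) (6,230/13)]

Clipped polygon: [(6,8) (11,8) (11,245/13) (6,230/13)]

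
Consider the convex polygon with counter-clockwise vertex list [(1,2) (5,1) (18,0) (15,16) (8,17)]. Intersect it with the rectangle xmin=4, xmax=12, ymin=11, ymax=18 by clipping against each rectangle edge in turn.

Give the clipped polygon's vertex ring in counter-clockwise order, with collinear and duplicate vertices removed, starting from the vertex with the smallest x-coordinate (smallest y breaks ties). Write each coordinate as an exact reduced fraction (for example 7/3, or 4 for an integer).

Clipped polygon: [(26/5,11) (12,11) (12,115/7) (8,17)]

1. After x ≥ 4: [(4,59/7) (4,5/4) (5,1) (18,0) (15,16) (8,17)]
2. After x ≤ 12: [(4,59/7) (4,5/4) (5,1) (12,6/13) (12,115/7) (8,17)]
3. After y ≥ 11: [(26/5,11) (12,11) (12,115/7) (8,17)]
4. After y ≤ 18: [(26/5,11) (12,11) (12,115/7) (8,17)]
5. Canonical ring: [(26/5,11) (12,11) (12,115/7) (8,17)]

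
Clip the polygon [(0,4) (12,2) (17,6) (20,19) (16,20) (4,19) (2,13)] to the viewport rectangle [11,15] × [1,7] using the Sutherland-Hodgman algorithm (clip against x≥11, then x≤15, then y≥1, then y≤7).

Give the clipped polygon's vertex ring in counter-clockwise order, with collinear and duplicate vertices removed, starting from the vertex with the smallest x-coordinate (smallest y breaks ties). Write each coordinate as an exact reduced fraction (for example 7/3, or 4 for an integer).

1. After x ≥ 11: [(11,13/6) (12,2) (17,6) (20,19) (16,20) (11,235/12)]
2. After x ≤ 15: [(11,13/6) (12,2) (15,22/5) (15,239/12) (11,235/12)]
3. After y ≥ 1: [(11,13/6) (12,2) (15,22/5) (15,239/12) (11,235/12)]
4. After y ≤ 7: [(11,7) (11,13/6) (12,2) (15,22/5) (15,7)]
5. Canonical ring: [(11,13/6) (12,2) (15,22/5) (15,7) (11,7)]

Clipped polygon: [(11,13/6) (12,2) (15,22/5) (15,7) (11,7)]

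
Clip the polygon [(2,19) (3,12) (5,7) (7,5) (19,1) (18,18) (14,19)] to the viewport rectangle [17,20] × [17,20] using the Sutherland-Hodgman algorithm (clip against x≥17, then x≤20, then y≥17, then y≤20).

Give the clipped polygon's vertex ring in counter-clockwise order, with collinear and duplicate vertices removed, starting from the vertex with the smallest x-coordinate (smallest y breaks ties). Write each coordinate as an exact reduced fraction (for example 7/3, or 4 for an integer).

Clipped polygon: [(17,17) (307/17,17) (18,18) (17,73/4)]

1. After x ≥ 17: [(17,5/3) (19,1) (18,18) (17,73/4)]
2. After x ≤ 20: [(17,5/3) (19,1) (18,18) (17,73/4)]
3. After y ≥ 17: [(17,17) (307/17,17) (18,18) (17,73/4)]
4. After y ≤ 20: [(17,17) (307/17,17) (18,18) (17,73/4)]
5. Canonical ring: [(17,17) (307/17,17) (18,18) (17,73/4)]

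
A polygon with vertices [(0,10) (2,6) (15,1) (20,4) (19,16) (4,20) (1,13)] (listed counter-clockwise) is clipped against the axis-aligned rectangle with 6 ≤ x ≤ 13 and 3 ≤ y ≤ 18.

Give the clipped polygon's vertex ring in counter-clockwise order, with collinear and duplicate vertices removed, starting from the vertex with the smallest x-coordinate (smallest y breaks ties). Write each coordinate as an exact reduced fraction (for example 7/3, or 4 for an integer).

Clipped polygon: [(6,58/13) (49/5,3) (13,3) (13,88/5) (23/2,18) (6,18)]

1. After x ≥ 6: [(6,58/13) (15,1) (20,4) (19,16) (6,292/15)]
2. After x ≤ 13: [(6,58/13) (13,23/13) (13,88/5) (6,292/15)]
3. After y ≥ 3: [(6,58/13) (49/5,3) (13,3) (13,88/5) (6,292/15)]
4. After y ≤ 18: [(6,18) (6,58/13) (49/5,3) (13,3) (13,88/5) (23/2,18)]
5. Canonical ring: [(6,58/13) (49/5,3) (13,3) (13,88/5) (23/2,18) (6,18)]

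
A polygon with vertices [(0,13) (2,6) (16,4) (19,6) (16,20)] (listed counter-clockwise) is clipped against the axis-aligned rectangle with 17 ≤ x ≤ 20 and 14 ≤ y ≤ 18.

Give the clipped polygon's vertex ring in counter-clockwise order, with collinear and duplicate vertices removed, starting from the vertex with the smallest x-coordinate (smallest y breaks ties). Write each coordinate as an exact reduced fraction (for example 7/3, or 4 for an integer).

1. After x ≥ 17: [(17,14/3) (19,6) (17,46/3)]
2. After x ≤ 20: [(17,14/3) (19,6) (17,46/3)]
3. After y ≥ 14: [(17,14) (121/7,14) (17,46/3)]
4. After y ≤ 18: [(17,14) (121/7,14) (17,46/3)]
5. Canonical ring: [(17,14) (121/7,14) (17,46/3)]

Clipped polygon: [(17,14) (121/7,14) (17,46/3)]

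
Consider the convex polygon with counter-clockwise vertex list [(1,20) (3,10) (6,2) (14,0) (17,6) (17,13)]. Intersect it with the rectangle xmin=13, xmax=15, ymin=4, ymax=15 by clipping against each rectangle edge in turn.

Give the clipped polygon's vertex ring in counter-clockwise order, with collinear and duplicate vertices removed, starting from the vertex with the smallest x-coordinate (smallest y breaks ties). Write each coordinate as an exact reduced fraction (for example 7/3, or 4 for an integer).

1. After x ≥ 13: [(13,59/4) (13,1/4) (14,0) (17,6) (17,13)]
2. After x ≤ 15: [(15,111/8) (13,59/4) (13,1/4) (14,0) (15,2)]
3. After y ≥ 4: [(15,4) (15,111/8) (13,59/4) (13,4)]
4. After y ≤ 15: [(15,4) (15,111/8) (13,59/4) (13,4)]
5. Canonical ring: [(13,4) (15,4) (15,111/8) (13,59/4)]

Clipped polygon: [(13,4) (15,4) (15,111/8) (13,59/4)]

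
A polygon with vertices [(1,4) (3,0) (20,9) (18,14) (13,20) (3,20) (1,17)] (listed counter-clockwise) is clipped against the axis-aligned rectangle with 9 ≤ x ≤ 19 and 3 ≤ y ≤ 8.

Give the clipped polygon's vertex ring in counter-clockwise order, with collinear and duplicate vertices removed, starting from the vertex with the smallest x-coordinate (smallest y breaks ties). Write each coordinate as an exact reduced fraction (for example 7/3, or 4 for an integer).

Clipped polygon: [(9,54/17) (163/9,8) (9,8)]

1. After x ≥ 9: [(9,54/17) (20,9) (18,14) (13,20) (9,20)]
2. After x ≤ 19: [(9,54/17) (19,144/17) (19,23/2) (18,14) (13,20) (9,20)]
3. After y ≥ 3: [(9,54/17) (19,144/17) (19,23/2) (18,14) (13,20) (9,20)]
4. After y ≤ 8: [(9,8) (9,54/17) (163/9,8)]
5. Canonical ring: [(9,54/17) (163/9,8) (9,8)]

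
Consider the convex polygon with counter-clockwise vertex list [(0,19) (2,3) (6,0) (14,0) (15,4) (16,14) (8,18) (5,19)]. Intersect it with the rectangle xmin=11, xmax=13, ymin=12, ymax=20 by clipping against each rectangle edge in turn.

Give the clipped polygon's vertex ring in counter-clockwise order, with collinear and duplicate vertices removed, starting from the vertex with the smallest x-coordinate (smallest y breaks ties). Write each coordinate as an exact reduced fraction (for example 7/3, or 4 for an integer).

Clipped polygon: [(11,12) (13,12) (13,31/2) (11,33/2)]

1. After x ≥ 11: [(11,0) (14,0) (15,4) (16,14) (11,33/2)]
2. After x ≤ 13: [(11,0) (13,0) (13,31/2) (11,33/2)]
3. After y ≥ 12: [(11,12) (13,12) (13,31/2) (11,33/2)]
4. After y ≤ 20: [(11,12) (13,12) (13,31/2) (11,33/2)]
5. Canonical ring: [(11,12) (13,12) (13,31/2) (11,33/2)]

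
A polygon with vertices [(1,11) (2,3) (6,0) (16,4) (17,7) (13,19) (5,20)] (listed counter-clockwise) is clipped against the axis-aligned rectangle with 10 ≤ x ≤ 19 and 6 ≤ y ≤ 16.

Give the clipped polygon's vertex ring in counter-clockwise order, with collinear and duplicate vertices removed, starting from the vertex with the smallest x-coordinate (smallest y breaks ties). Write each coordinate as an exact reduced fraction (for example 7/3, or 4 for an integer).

1. After x ≥ 10: [(10,8/5) (16,4) (17,7) (13,19) (10,155/8)]
2. After x ≤ 19: [(10,8/5) (16,4) (17,7) (13,19) (10,155/8)]
3. After y ≥ 6: [(10,6) (50/3,6) (17,7) (13,19) (10,155/8)]
4. After y ≤ 16: [(10,16) (10,6) (50/3,6) (17,7) (14,16)]
5. Canonical ring: [(10,6) (50/3,6) (17,7) (14,16) (10,16)]

Clipped polygon: [(10,6) (50/3,6) (17,7) (14,16) (10,16)]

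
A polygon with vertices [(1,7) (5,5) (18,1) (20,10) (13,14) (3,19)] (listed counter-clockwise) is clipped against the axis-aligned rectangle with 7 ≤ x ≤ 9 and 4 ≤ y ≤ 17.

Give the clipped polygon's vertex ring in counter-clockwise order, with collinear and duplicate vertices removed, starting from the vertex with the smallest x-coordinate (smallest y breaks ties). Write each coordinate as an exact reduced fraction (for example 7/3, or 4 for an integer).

Clipped polygon: [(7,57/13) (33/4,4) (9,4) (9,16) (7,17)]

1. After x ≥ 7: [(7,57/13) (18,1) (20,10) (13,14) (7,17)]
2. After x ≤ 9: [(7,57/13) (9,49/13) (9,16) (7,17)]
3. After y ≥ 4: [(7,57/13) (33/4,4) (9,4) (9,16) (7,17)]
4. After y ≤ 17: [(7,57/13) (33/4,4) (9,4) (9,16) (7,17)]
5. Canonical ring: [(7,57/13) (33/4,4) (9,4) (9,16) (7,17)]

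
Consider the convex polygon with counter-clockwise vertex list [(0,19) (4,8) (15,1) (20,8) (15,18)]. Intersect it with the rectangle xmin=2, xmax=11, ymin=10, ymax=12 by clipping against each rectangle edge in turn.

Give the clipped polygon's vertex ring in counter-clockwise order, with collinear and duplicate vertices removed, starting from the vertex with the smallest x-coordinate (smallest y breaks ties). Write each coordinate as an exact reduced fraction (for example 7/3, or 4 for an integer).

1. After x ≥ 2: [(2,283/15) (2,27/2) (4,8) (15,1) (20,8) (15,18)]
2. After x ≤ 11: [(11,274/15) (2,283/15) (2,27/2) (4,8) (11,39/11)]
3. After y ≥ 10: [(11,10) (11,274/15) (2,283/15) (2,27/2) (36/11,10)]
4. After y ≤ 12: [(11,10) (11,12) (28/11,12) (36/11,10)]
5. Canonical ring: [(28/11,12) (36/11,10) (11,10) (11,12)]

Clipped polygon: [(28/11,12) (36/11,10) (11,10) (11,12)]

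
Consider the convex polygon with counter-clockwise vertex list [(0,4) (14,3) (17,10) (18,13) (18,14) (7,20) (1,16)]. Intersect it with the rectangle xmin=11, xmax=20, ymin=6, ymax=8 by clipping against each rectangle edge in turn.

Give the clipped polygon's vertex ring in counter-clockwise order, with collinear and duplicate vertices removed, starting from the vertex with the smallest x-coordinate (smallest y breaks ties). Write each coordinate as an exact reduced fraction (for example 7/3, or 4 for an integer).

1. After x ≥ 11: [(11,45/14) (14,3) (17,10) (18,13) (18,14) (11,196/11)]
2. After x ≤ 20: [(11,45/14) (14,3) (17,10) (18,13) (18,14) (11,196/11)]
3. After y ≥ 6: [(11,6) (107/7,6) (17,10) (18,13) (18,14) (11,196/11)]
4. After y ≤ 8: [(11,8) (11,6) (107/7,6) (113/7,8)]
5. Canonical ring: [(11,6) (107/7,6) (113/7,8) (11,8)]

Clipped polygon: [(11,6) (107/7,6) (113/7,8) (11,8)]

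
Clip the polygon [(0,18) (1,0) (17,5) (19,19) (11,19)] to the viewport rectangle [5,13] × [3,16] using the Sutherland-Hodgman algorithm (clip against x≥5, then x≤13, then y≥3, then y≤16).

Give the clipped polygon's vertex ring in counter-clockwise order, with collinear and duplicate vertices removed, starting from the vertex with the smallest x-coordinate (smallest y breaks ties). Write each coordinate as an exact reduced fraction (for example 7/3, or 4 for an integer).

Clipped polygon: [(5,3) (53/5,3) (13,15/4) (13,16) (5,16)]

1. After x ≥ 5: [(5,203/11) (5,5/4) (17,5) (19,19) (11,19)]
2. After x ≤ 13: [(5,203/11) (5,5/4) (13,15/4) (13,19) (11,19)]
3. After y ≥ 3: [(5,203/11) (5,3) (53/5,3) (13,15/4) (13,19) (11,19)]
4. After y ≤ 16: [(5,16) (5,3) (53/5,3) (13,15/4) (13,16)]
5. Canonical ring: [(5,3) (53/5,3) (13,15/4) (13,16) (5,16)]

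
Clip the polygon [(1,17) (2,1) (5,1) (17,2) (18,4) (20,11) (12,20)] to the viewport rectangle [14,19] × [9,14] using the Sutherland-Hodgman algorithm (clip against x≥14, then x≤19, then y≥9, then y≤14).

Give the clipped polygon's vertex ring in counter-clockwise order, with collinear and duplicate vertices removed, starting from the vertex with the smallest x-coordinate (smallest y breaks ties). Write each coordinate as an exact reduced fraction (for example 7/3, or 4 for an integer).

1. After x ≥ 14: [(14,7/4) (17,2) (18,4) (20,11) (14,71/4)]
2. After x ≤ 19: [(14,7/4) (17,2) (18,4) (19,15/2) (19,97/8) (14,71/4)]
3. After y ≥ 9: [(14,9) (19,9) (19,97/8) (14,71/4)]
4. After y ≤ 14: [(14,14) (14,9) (19,9) (19,97/8) (52/3,14)]
5. Canonical ring: [(14,9) (19,9) (19,97/8) (52/3,14) (14,14)]

Clipped polygon: [(14,9) (19,9) (19,97/8) (52/3,14) (14,14)]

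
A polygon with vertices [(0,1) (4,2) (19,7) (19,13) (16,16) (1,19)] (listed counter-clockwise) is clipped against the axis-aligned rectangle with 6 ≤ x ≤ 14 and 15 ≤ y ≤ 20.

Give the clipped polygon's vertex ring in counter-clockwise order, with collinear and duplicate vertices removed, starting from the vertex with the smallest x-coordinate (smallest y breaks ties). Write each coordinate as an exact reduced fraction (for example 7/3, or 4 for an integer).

Clipped polygon: [(6,15) (14,15) (14,82/5) (6,18)]

1. After x ≥ 6: [(6,8/3) (19,7) (19,13) (16,16) (6,18)]
2. After x ≤ 14: [(6,8/3) (14,16/3) (14,82/5) (6,18)]
3. After y ≥ 15: [(6,15) (14,15) (14,82/5) (6,18)]
4. After y ≤ 20: [(6,15) (14,15) (14,82/5) (6,18)]
5. Canonical ring: [(6,15) (14,15) (14,82/5) (6,18)]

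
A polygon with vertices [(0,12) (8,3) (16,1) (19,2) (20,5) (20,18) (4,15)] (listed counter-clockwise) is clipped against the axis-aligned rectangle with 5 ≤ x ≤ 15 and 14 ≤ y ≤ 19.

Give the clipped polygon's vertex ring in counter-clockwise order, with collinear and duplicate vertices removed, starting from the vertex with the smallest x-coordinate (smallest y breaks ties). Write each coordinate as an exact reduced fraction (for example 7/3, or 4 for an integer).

1. After x ≥ 5: [(5,51/8) (8,3) (16,1) (19,2) (20,5) (20,18) (5,243/16)]
2. After x ≤ 15: [(5,51/8) (8,3) (15,5/4) (15,273/16) (5,243/16)]
3. After y ≥ 14: [(5,14) (15,14) (15,273/16) (5,243/16)]
4. After y ≤ 19: [(5,14) (15,14) (15,273/16) (5,243/16)]
5. Canonical ring: [(5,14) (15,14) (15,273/16) (5,243/16)]

Clipped polygon: [(5,14) (15,14) (15,273/16) (5,243/16)]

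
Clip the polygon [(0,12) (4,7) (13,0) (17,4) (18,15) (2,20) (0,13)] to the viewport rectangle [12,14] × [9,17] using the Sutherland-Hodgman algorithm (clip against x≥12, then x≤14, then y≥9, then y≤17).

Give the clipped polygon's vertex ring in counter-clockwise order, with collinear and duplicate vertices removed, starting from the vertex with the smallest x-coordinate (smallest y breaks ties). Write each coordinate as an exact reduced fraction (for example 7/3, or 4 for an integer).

Clipped polygon: [(12,9) (14,9) (14,65/4) (12,135/8)]

1. After x ≥ 12: [(12,7/9) (13,0) (17,4) (18,15) (12,135/8)]
2. After x ≤ 14: [(12,7/9) (13,0) (14,1) (14,65/4) (12,135/8)]
3. After y ≥ 9: [(12,9) (14,9) (14,65/4) (12,135/8)]
4. After y ≤ 17: [(12,9) (14,9) (14,65/4) (12,135/8)]
5. Canonical ring: [(12,9) (14,9) (14,65/4) (12,135/8)]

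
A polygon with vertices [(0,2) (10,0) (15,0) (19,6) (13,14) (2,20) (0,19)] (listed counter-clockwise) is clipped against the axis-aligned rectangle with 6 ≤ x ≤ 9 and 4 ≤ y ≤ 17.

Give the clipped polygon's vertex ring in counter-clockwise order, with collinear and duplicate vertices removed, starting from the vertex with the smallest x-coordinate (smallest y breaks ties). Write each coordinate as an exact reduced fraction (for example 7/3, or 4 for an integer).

Clipped polygon: [(6,4) (9,4) (9,178/11) (15/2,17) (6,17)]

1. After x ≥ 6: [(6,4/5) (10,0) (15,0) (19,6) (13,14) (6,196/11)]
2. After x ≤ 9: [(6,4/5) (9,1/5) (9,178/11) (6,196/11)]
3. After y ≥ 4: [(6,4) (9,4) (9,178/11) (6,196/11)]
4. After y ≤ 17: [(6,17) (6,4) (9,4) (9,178/11) (15/2,17)]
5. Canonical ring: [(6,4) (9,4) (9,178/11) (15/2,17) (6,17)]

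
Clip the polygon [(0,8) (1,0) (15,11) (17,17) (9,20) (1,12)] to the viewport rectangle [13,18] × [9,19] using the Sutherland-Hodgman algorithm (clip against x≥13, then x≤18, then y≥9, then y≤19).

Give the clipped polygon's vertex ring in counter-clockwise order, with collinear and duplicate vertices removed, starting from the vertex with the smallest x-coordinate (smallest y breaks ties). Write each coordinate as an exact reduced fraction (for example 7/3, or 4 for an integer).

1. After x ≥ 13: [(13,66/7) (15,11) (17,17) (13,37/2)]
2. After x ≤ 18: [(13,66/7) (15,11) (17,17) (13,37/2)]
3. After y ≥ 9: [(13,66/7) (15,11) (17,17) (13,37/2)]
4. After y ≤ 19: [(13,66/7) (15,11) (17,17) (13,37/2)]
5. Canonical ring: [(13,66/7) (15,11) (17,17) (13,37/2)]

Clipped polygon: [(13,66/7) (15,11) (17,17) (13,37/2)]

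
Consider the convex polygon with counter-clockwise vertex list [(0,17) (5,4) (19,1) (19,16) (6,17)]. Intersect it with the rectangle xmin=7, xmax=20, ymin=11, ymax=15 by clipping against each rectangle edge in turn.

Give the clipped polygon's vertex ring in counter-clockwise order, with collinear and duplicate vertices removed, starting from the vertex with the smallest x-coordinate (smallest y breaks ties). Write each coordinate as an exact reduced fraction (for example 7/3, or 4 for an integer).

Clipped polygon: [(7,11) (19,11) (19,15) (7,15)]

1. After x ≥ 7: [(7,25/7) (19,1) (19,16) (7,220/13)]
2. After x ≤ 20: [(7,25/7) (19,1) (19,16) (7,220/13)]
3. After y ≥ 11: [(7,11) (19,11) (19,16) (7,220/13)]
4. After y ≤ 15: [(7,15) (7,11) (19,11) (19,15)]
5. Canonical ring: [(7,11) (19,11) (19,15) (7,15)]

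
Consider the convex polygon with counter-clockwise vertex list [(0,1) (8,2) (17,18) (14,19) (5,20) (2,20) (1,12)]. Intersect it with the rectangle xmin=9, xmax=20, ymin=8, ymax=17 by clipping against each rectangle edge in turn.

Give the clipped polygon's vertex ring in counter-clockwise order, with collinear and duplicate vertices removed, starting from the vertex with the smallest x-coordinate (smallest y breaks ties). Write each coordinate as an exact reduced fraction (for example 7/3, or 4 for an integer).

Clipped polygon: [(9,8) (91/8,8) (263/16,17) (9,17)]

1. After x ≥ 9: [(9,34/9) (17,18) (14,19) (9,176/9)]
2. After x ≤ 20: [(9,34/9) (17,18) (14,19) (9,176/9)]
3. After y ≥ 8: [(9,8) (91/8,8) (17,18) (14,19) (9,176/9)]
4. After y ≤ 17: [(9,17) (9,8) (91/8,8) (263/16,17)]
5. Canonical ring: [(9,8) (91/8,8) (263/16,17) (9,17)]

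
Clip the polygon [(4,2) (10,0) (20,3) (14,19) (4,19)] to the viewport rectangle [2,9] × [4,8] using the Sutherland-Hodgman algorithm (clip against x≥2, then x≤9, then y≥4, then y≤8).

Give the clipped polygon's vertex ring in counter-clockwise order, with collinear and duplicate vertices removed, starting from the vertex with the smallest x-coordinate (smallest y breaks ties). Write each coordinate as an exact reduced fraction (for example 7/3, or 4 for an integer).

1. After x ≥ 2: [(4,2) (10,0) (20,3) (14,19) (4,19)]
2. After x ≤ 9: [(4,2) (9,1/3) (9,19) (4,19)]
3. After y ≥ 4: [(4,4) (9,4) (9,19) (4,19)]
4. After y ≤ 8: [(4,8) (4,4) (9,4) (9,8)]
5. Canonical ring: [(4,4) (9,4) (9,8) (4,8)]

Clipped polygon: [(4,4) (9,4) (9,8) (4,8)]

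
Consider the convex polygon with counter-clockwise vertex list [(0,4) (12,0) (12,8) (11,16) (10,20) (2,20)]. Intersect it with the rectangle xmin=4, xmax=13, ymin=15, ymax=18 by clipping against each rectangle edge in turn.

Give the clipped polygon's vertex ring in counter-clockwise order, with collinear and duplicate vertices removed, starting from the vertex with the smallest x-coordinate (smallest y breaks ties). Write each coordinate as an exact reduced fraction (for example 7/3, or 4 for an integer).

1. After x ≥ 4: [(4,8/3) (12,0) (12,8) (11,16) (10,20) (4,20)]
2. After x ≤ 13: [(4,8/3) (12,0) (12,8) (11,16) (10,20) (4,20)]
3. After y ≥ 15: [(4,15) (89/8,15) (11,16) (10,20) (4,20)]
4. After y ≤ 18: [(4,18) (4,15) (89/8,15) (11,16) (21/2,18)]
5. Canonical ring: [(4,15) (89/8,15) (11,16) (21/2,18) (4,18)]

Clipped polygon: [(4,15) (89/8,15) (11,16) (21/2,18) (4,18)]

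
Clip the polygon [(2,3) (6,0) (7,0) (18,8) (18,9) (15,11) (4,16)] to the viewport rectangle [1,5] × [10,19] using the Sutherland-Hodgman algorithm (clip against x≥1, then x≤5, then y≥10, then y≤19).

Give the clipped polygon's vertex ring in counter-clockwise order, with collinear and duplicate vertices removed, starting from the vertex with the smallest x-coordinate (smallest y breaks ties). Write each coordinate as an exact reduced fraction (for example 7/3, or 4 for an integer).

Clipped polygon: [(40/13,10) (5,10) (5,171/11) (4,16)]

1. After x ≥ 1: [(2,3) (6,0) (7,0) (18,8) (18,9) (15,11) (4,16)]
2. After x ≤ 5: [(2,3) (5,3/4) (5,171/11) (4,16)]
3. After y ≥ 10: [(40/13,10) (5,10) (5,171/11) (4,16)]
4. After y ≤ 19: [(40/13,10) (5,10) (5,171/11) (4,16)]
5. Canonical ring: [(40/13,10) (5,10) (5,171/11) (4,16)]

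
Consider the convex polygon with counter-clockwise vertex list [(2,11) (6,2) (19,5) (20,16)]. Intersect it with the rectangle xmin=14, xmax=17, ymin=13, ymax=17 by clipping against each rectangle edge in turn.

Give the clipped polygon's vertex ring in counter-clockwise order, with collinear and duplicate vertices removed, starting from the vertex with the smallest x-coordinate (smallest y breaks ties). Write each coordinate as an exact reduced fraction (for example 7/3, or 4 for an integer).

Clipped polygon: [(14,13) (17,13) (17,91/6) (14,43/3)]

1. After x ≥ 14: [(14,43/3) (14,50/13) (19,5) (20,16)]
2. After x ≤ 17: [(17,91/6) (14,43/3) (14,50/13) (17,59/13)]
3. After y ≥ 13: [(17,13) (17,91/6) (14,43/3) (14,13)]
4. After y ≤ 17: [(17,13) (17,91/6) (14,43/3) (14,13)]
5. Canonical ring: [(14,13) (17,13) (17,91/6) (14,43/3)]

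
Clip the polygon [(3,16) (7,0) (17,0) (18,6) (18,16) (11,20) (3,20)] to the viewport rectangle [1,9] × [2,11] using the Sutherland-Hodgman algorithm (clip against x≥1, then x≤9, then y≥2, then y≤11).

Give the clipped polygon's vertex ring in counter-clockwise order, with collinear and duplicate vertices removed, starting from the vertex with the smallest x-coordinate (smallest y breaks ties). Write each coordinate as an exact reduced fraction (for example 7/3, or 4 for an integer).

Clipped polygon: [(17/4,11) (13/2,2) (9,2) (9,11)]

1. After x ≥ 1: [(3,16) (7,0) (17,0) (18,6) (18,16) (11,20) (3,20)]
2. After x ≤ 9: [(3,16) (7,0) (9,0) (9,20) (3,20)]
3. After y ≥ 2: [(3,16) (13/2,2) (9,2) (9,20) (3,20)]
4. After y ≤ 11: [(17/4,11) (13/2,2) (9,2) (9,11)]
5. Canonical ring: [(17/4,11) (13/2,2) (9,2) (9,11)]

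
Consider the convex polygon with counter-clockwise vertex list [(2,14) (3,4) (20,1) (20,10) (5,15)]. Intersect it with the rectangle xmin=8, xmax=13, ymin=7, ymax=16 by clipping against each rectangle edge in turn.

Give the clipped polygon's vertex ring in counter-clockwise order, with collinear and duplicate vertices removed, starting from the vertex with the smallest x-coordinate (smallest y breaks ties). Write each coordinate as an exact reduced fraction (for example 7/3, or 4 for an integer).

1. After x ≥ 8: [(8,53/17) (20,1) (20,10) (8,14)]
2. After x ≤ 13: [(8,53/17) (13,38/17) (13,37/3) (8,14)]
3. After y ≥ 7: [(8,7) (13,7) (13,37/3) (8,14)]
4. After y ≤ 16: [(8,7) (13,7) (13,37/3) (8,14)]
5. Canonical ring: [(8,7) (13,7) (13,37/3) (8,14)]

Clipped polygon: [(8,7) (13,7) (13,37/3) (8,14)]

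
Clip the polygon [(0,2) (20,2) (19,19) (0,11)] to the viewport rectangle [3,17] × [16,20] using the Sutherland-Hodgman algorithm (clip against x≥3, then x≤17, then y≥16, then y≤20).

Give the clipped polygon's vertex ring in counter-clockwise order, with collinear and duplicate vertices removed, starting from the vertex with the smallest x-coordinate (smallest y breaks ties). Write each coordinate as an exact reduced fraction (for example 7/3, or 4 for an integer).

Clipped polygon: [(95/8,16) (17,16) (17,345/19)]

1. After x ≥ 3: [(3,2) (20,2) (19,19) (3,233/19)]
2. After x ≤ 17: [(3,2) (17,2) (17,345/19) (3,233/19)]
3. After y ≥ 16: [(17,16) (17,345/19) (95/8,16)]
4. After y ≤ 20: [(17,16) (17,345/19) (95/8,16)]
5. Canonical ring: [(95/8,16) (17,16) (17,345/19)]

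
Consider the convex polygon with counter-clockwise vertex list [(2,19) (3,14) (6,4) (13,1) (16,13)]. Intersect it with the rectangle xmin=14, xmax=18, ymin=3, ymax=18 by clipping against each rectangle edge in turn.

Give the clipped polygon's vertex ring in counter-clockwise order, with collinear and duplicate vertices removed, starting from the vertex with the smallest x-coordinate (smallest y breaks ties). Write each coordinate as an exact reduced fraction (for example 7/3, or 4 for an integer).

Clipped polygon: [(14,5) (16,13) (14,97/7)]

1. After x ≥ 14: [(14,97/7) (14,5) (16,13)]
2. After x ≤ 18: [(14,97/7) (14,5) (16,13)]
3. After y ≥ 3: [(14,97/7) (14,5) (16,13)]
4. After y ≤ 18: [(14,97/7) (14,5) (16,13)]
5. Canonical ring: [(14,5) (16,13) (14,97/7)]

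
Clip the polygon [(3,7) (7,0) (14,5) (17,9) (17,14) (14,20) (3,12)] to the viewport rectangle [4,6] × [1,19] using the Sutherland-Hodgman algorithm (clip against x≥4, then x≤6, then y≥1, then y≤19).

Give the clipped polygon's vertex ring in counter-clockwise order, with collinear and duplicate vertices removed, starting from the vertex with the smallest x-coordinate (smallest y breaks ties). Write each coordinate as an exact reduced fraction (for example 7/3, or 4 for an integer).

Clipped polygon: [(4,21/4) (6,7/4) (6,156/11) (4,140/11)]

1. After x ≥ 4: [(4,21/4) (7,0) (14,5) (17,9) (17,14) (14,20) (4,140/11)]
2. After x ≤ 6: [(4,21/4) (6,7/4) (6,156/11) (4,140/11)]
3. After y ≥ 1: [(4,21/4) (6,7/4) (6,156/11) (4,140/11)]
4. After y ≤ 19: [(4,21/4) (6,7/4) (6,156/11) (4,140/11)]
5. Canonical ring: [(4,21/4) (6,7/4) (6,156/11) (4,140/11)]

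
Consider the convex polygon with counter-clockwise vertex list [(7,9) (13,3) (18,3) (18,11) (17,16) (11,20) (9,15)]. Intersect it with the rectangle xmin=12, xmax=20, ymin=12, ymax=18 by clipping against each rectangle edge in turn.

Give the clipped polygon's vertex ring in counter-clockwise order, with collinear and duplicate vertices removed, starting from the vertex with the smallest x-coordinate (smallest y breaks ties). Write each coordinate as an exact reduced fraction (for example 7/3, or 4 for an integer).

1. After x ≥ 12: [(12,4) (13,3) (18,3) (18,11) (17,16) (12,58/3)]
2. After x ≤ 20: [(12,4) (13,3) (18,3) (18,11) (17,16) (12,58/3)]
3. After y ≥ 12: [(12,12) (89/5,12) (17,16) (12,58/3)]
4. After y ≤ 18: [(12,18) (12,12) (89/5,12) (17,16) (14,18)]
5. Canonical ring: [(12,12) (89/5,12) (17,16) (14,18) (12,18)]

Clipped polygon: [(12,12) (89/5,12) (17,16) (14,18) (12,18)]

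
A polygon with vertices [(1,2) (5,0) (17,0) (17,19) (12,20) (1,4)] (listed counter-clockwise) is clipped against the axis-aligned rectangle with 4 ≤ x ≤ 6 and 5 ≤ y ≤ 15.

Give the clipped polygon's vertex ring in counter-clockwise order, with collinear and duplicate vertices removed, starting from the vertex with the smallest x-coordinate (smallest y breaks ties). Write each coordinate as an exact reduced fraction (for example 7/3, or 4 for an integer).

Clipped polygon: [(4,5) (6,5) (6,124/11) (4,92/11)]

1. After x ≥ 4: [(4,1/2) (5,0) (17,0) (17,19) (12,20) (4,92/11)]
2. After x ≤ 6: [(4,1/2) (5,0) (6,0) (6,124/11) (4,92/11)]
3. After y ≥ 5: [(4,5) (6,5) (6,124/11) (4,92/11)]
4. After y ≤ 15: [(4,5) (6,5) (6,124/11) (4,92/11)]
5. Canonical ring: [(4,5) (6,5) (6,124/11) (4,92/11)]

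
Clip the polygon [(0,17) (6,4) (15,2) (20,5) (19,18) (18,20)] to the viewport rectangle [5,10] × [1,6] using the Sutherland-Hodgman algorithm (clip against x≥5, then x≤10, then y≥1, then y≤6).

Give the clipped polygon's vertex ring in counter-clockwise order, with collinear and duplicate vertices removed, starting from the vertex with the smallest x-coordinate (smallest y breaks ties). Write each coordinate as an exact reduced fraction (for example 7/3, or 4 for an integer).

1. After x ≥ 5: [(5,107/6) (5,37/6) (6,4) (15,2) (20,5) (19,18) (18,20)]
2. After x ≤ 10: [(10,56/3) (5,107/6) (5,37/6) (6,4) (10,28/9)]
3. After y ≥ 1: [(10,56/3) (5,107/6) (5,37/6) (6,4) (10,28/9)]
4. After y ≤ 6: [(10,6) (66/13,6) (6,4) (10,28/9)]
5. Canonical ring: [(66/13,6) (6,4) (10,28/9) (10,6)]

Clipped polygon: [(66/13,6) (6,4) (10,28/9) (10,6)]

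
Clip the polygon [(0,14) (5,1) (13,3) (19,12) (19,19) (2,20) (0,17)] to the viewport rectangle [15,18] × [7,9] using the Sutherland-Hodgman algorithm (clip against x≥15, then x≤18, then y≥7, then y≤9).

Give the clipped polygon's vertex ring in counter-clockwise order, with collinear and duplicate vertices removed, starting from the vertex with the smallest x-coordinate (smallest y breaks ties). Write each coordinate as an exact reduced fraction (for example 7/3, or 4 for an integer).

Clipped polygon: [(15,7) (47/3,7) (17,9) (15,9)]

1. After x ≥ 15: [(15,6) (19,12) (19,19) (15,327/17)]
2. After x ≤ 18: [(15,6) (18,21/2) (18,324/17) (15,327/17)]
3. After y ≥ 7: [(15,7) (47/3,7) (18,21/2) (18,324/17) (15,327/17)]
4. After y ≤ 9: [(15,9) (15,7) (47/3,7) (17,9)]
5. Canonical ring: [(15,7) (47/3,7) (17,9) (15,9)]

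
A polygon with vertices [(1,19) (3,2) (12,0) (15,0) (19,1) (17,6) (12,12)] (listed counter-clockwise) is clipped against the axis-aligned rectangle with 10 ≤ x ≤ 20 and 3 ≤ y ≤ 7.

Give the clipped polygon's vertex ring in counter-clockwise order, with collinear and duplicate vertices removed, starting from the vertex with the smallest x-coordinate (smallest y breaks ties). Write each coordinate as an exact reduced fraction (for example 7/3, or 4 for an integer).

Clipped polygon: [(10,3) (91/5,3) (17,6) (97/6,7) (10,7)]

1. After x ≥ 10: [(10,146/11) (10,4/9) (12,0) (15,0) (19,1) (17,6) (12,12)]
2. After x ≤ 20: [(10,146/11) (10,4/9) (12,0) (15,0) (19,1) (17,6) (12,12)]
3. After y ≥ 3: [(10,146/11) (10,3) (91/5,3) (17,6) (12,12)]
4. After y ≤ 7: [(10,7) (10,3) (91/5,3) (17,6) (97/6,7)]
5. Canonical ring: [(10,3) (91/5,3) (17,6) (97/6,7) (10,7)]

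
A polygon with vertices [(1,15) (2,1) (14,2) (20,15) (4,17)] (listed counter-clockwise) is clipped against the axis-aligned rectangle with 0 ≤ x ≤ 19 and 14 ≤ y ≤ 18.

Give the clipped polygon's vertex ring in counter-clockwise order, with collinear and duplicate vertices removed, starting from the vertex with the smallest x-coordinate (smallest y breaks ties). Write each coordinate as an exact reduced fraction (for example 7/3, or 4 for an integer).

1. After x ≥ 0: [(1,15) (2,1) (14,2) (20,15) (4,17)]
2. After x ≤ 19: [(1,15) (2,1) (14,2) (19,77/6) (19,121/8) (4,17)]
3. After y ≥ 14: [(1,15) (15/14,14) (19,14) (19,121/8) (4,17)]
4. After y ≤ 18: [(1,15) (15/14,14) (19,14) (19,121/8) (4,17)]
5. Canonical ring: [(1,15) (15/14,14) (19,14) (19,121/8) (4,17)]

Clipped polygon: [(1,15) (15/14,14) (19,14) (19,121/8) (4,17)]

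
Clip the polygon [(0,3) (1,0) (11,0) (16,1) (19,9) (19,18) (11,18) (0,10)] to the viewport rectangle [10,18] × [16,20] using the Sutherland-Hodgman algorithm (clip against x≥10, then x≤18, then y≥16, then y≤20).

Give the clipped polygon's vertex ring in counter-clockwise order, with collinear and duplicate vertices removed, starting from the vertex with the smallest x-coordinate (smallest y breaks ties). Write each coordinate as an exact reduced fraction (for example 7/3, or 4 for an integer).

Clipped polygon: [(10,16) (18,16) (18,18) (11,18) (10,190/11)]

1. After x ≥ 10: [(10,0) (11,0) (16,1) (19,9) (19,18) (11,18) (10,190/11)]
2. After x ≤ 18: [(10,0) (11,0) (16,1) (18,19/3) (18,18) (11,18) (10,190/11)]
3. After y ≥ 16: [(10,16) (18,16) (18,18) (11,18) (10,190/11)]
4. After y ≤ 20: [(10,16) (18,16) (18,18) (11,18) (10,190/11)]
5. Canonical ring: [(10,16) (18,16) (18,18) (11,18) (10,190/11)]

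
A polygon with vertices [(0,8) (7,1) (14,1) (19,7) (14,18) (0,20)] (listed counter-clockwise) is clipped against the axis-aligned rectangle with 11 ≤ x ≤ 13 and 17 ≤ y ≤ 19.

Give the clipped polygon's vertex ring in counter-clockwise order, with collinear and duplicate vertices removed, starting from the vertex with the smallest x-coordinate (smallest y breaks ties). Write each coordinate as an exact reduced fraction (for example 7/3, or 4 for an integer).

Clipped polygon: [(11,17) (13,17) (13,127/7) (11,129/7)]

1. After x ≥ 11: [(11,1) (14,1) (19,7) (14,18) (11,129/7)]
2. After x ≤ 13: [(11,1) (13,1) (13,127/7) (11,129/7)]
3. After y ≥ 17: [(11,17) (13,17) (13,127/7) (11,129/7)]
4. After y ≤ 19: [(11,17) (13,17) (13,127/7) (11,129/7)]
5. Canonical ring: [(11,17) (13,17) (13,127/7) (11,129/7)]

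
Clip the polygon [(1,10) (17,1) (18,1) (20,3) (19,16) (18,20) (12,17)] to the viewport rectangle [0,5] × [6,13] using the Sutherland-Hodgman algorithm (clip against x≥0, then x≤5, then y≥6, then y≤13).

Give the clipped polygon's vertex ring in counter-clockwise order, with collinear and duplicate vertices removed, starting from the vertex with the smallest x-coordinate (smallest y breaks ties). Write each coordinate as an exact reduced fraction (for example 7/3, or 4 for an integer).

1. After x ≥ 0: [(1,10) (17,1) (18,1) (20,3) (19,16) (18,20) (12,17)]
2. After x ≤ 5: [(5,138/11) (1,10) (5,31/4)]
3. After y ≥ 6: [(5,138/11) (1,10) (5,31/4)]
4. After y ≤ 13: [(5,138/11) (1,10) (5,31/4)]
5. Canonical ring: [(1,10) (5,31/4) (5,138/11)]

Clipped polygon: [(1,10) (5,31/4) (5,138/11)]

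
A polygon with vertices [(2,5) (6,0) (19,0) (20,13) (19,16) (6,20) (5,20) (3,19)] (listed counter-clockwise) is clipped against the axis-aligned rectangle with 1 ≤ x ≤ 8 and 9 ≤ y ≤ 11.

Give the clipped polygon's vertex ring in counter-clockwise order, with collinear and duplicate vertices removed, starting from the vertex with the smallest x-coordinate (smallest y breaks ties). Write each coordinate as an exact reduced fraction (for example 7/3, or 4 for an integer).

Clipped polygon: [(16/7,9) (8,9) (8,11) (17/7,11)]

1. After x ≥ 1: [(2,5) (6,0) (19,0) (20,13) (19,16) (6,20) (5,20) (3,19)]
2. After x ≤ 8: [(2,5) (6,0) (8,0) (8,252/13) (6,20) (5,20) (3,19)]
3. After y ≥ 9: [(16/7,9) (8,9) (8,252/13) (6,20) (5,20) (3,19)]
4. After y ≤ 11: [(17/7,11) (16/7,9) (8,9) (8,11)]
5. Canonical ring: [(16/7,9) (8,9) (8,11) (17/7,11)]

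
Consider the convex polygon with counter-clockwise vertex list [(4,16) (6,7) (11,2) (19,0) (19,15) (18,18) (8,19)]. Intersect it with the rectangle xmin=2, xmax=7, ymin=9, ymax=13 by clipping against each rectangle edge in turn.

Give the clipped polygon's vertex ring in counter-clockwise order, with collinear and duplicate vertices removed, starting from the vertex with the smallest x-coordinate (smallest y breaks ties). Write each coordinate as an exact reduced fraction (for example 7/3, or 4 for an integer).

Clipped polygon: [(14/3,13) (50/9,9) (7,9) (7,13)]

1. After x ≥ 2: [(4,16) (6,7) (11,2) (19,0) (19,15) (18,18) (8,19)]
2. After x ≤ 7: [(7,73/4) (4,16) (6,7) (7,6)]
3. After y ≥ 9: [(7,9) (7,73/4) (4,16) (50/9,9)]
4. After y ≤ 13: [(7,9) (7,13) (14/3,13) (50/9,9)]
5. Canonical ring: [(14/3,13) (50/9,9) (7,9) (7,13)]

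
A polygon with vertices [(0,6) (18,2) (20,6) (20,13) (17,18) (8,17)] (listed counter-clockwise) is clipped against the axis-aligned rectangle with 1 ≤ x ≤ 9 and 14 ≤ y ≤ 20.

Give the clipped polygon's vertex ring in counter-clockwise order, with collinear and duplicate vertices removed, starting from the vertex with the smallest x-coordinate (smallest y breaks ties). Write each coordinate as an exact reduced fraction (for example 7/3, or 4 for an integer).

1. After x ≥ 1: [(1,59/8) (1,52/9) (18,2) (20,6) (20,13) (17,18) (8,17)]
2. After x ≤ 9: [(1,59/8) (1,52/9) (9,4) (9,154/9) (8,17)]
3. After y ≥ 14: [(64/11,14) (9,14) (9,154/9) (8,17)]
4. After y ≤ 20: [(64/11,14) (9,14) (9,154/9) (8,17)]
5. Canonical ring: [(64/11,14) (9,14) (9,154/9) (8,17)]

Clipped polygon: [(64/11,14) (9,14) (9,154/9) (8,17)]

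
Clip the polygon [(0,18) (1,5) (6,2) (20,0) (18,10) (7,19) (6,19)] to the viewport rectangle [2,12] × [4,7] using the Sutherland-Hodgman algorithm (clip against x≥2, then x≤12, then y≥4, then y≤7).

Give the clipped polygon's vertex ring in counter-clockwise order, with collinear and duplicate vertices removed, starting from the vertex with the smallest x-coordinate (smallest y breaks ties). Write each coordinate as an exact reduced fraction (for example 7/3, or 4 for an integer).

Clipped polygon: [(2,22/5) (8/3,4) (12,4) (12,7) (2,7)]

1. After x ≥ 2: [(2,55/3) (2,22/5) (6,2) (20,0) (18,10) (7,19) (6,19)]
2. After x ≤ 12: [(2,55/3) (2,22/5) (6,2) (12,8/7) (12,164/11) (7,19) (6,19)]
3. After y ≥ 4: [(2,55/3) (2,22/5) (8/3,4) (12,4) (12,164/11) (7,19) (6,19)]
4. After y ≤ 7: [(2,7) (2,22/5) (8/3,4) (12,4) (12,7)]
5. Canonical ring: [(2,22/5) (8/3,4) (12,4) (12,7) (2,7)]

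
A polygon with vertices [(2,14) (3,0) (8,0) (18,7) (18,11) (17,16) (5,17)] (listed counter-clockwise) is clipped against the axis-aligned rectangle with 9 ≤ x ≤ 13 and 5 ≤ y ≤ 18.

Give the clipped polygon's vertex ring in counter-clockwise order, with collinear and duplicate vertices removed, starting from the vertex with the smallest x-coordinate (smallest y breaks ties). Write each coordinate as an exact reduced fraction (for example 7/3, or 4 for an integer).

1. After x ≥ 9: [(9,7/10) (18,7) (18,11) (17,16) (9,50/3)]
2. After x ≤ 13: [(9,7/10) (13,7/2) (13,49/3) (9,50/3)]
3. After y ≥ 5: [(9,5) (13,5) (13,49/3) (9,50/3)]
4. After y ≤ 18: [(9,5) (13,5) (13,49/3) (9,50/3)]
5. Canonical ring: [(9,5) (13,5) (13,49/3) (9,50/3)]

Clipped polygon: [(9,5) (13,5) (13,49/3) (9,50/3)]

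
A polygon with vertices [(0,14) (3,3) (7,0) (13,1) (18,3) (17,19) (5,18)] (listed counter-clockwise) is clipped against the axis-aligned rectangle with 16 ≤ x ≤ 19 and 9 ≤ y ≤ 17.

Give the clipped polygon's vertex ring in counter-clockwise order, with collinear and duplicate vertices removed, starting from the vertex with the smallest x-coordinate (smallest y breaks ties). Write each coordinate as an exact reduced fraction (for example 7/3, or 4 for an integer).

1. After x ≥ 16: [(16,11/5) (18,3) (17,19) (16,227/12)]
2. After x ≤ 19: [(16,11/5) (18,3) (17,19) (16,227/12)]
3. After y ≥ 9: [(16,9) (141/8,9) (17,19) (16,227/12)]
4. After y ≤ 17: [(16,17) (16,9) (141/8,9) (137/8,17)]
5. Canonical ring: [(16,9) (141/8,9) (137/8,17) (16,17)]

Clipped polygon: [(16,9) (141/8,9) (137/8,17) (16,17)]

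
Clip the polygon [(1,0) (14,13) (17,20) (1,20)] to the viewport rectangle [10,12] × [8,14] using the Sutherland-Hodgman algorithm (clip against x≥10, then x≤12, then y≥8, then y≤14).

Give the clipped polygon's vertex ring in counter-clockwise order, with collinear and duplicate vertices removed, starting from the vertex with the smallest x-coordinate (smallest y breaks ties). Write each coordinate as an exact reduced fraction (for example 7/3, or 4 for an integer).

Clipped polygon: [(10,9) (12,11) (12,14) (10,14)]

1. After x ≥ 10: [(10,9) (14,13) (17,20) (10,20)]
2. After x ≤ 12: [(10,9) (12,11) (12,20) (10,20)]
3. After y ≥ 8: [(10,9) (12,11) (12,20) (10,20)]
4. After y ≤ 14: [(10,14) (10,9) (12,11) (12,14)]
5. Canonical ring: [(10,9) (12,11) (12,14) (10,14)]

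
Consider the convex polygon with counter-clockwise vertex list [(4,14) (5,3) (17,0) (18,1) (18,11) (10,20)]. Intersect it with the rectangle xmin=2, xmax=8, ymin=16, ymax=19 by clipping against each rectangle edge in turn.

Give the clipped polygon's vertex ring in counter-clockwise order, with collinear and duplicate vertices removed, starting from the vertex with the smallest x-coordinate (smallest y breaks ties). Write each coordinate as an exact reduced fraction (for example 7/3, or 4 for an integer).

Clipped polygon: [(6,16) (8,16) (8,18)]

1. After x ≥ 2: [(4,14) (5,3) (17,0) (18,1) (18,11) (10,20)]
2. After x ≤ 8: [(8,18) (4,14) (5,3) (8,9/4)]
3. After y ≥ 16: [(8,16) (8,18) (6,16)]
4. After y ≤ 19: [(8,16) (8,18) (6,16)]
5. Canonical ring: [(6,16) (8,16) (8,18)]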